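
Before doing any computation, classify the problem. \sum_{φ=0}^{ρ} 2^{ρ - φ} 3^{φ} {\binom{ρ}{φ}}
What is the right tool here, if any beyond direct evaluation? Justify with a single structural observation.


Best approach: the binomial theorem — terms weighting {\binom{ρ}{φ}} against matched powers of 3 and 2 reassemble into (3 + 2)^ρ by the binomial theorem.


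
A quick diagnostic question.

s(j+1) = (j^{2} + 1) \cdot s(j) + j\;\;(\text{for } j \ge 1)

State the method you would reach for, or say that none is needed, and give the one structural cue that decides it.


Best approach: a summation factor — an index-dependent multiplier j^{2} + 1 rules out characteristic roots; a summation factor converts it to a pure difference.


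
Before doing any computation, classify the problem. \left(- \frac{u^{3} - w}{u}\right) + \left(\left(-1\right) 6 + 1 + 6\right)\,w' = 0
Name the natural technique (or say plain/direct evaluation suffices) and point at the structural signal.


Technique: a linear integrating factor — the unknown enters only to the first power against a nonzero forcing term — the integrating-factor template applies directly.


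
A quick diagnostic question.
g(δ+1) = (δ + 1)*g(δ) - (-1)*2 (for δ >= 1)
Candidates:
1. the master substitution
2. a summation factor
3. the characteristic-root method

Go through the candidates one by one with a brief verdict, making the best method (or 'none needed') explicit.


Technique: a summation factor — an index-dependent multiplier δ + 1 rules out characteristic roots; a summation factor converts it to a pure difference.
- the master substitution: the recursive argument is a shift of the index, not a fixed fraction of it.
- a summation factor — yes — fits the structure here.
- the characteristic-root method — the coefficients vary with the index, breaking the constant-coefficient structure the method needs.


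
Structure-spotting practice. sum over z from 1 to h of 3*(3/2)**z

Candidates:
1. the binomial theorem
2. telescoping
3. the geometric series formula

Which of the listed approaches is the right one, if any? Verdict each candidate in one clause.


Diagnosis: the geometric series formula — consecutive terms stand in a fixed index-free ratio — the geometric sum formula closes it.
- the binomial theorem: no binomial coefficients pair with matched powers.
- telescoping: the terms as presented offer no neighboring cancellation — a telescoping rewrite may exist, but the displayed structure does not hand one over.
- the geometric series formula — a fit — the right tool for this form.


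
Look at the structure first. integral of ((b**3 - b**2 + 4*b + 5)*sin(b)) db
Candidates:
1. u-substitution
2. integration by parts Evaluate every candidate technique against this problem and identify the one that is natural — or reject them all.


Method: integration by parts — the integrand splits as b**3 - b**2 + 4*b + 5 times sin(b) — repeatedly differentiating the polynomial part kills it, which is the parts ladder.
- u-substitution — no subexpression of the integrand serves as a whole-integral substitution inner — individual terms may offer their own, but none carries its derivative as a factor of the full integrand; a working change of variable would have to be constructed from outside the expression.
- integration by parts — yes, a natural case for it.


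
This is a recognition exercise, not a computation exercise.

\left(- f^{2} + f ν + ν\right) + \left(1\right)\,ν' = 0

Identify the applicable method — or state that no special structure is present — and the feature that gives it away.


Diagnosis: a linear integrating factor — the unknown enters only to the first power against a nonzero forcing term — the integrating-factor template applies directly.


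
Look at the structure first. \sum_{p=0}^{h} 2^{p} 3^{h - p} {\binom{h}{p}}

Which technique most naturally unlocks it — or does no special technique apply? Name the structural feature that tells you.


Method: the binomial theorem — terms weighting {\binom{h}{p}} against matched powers of 2 and 3 reassemble into (2 + 3)^h by the binomial theorem.


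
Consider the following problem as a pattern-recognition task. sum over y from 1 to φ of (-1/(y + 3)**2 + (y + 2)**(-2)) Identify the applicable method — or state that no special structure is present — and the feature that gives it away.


Verdict: telescoping — this sum is a zipper: each term contributes (y + 2)**(-2) and removes the next index's value, which the following term puts back, closing term by term.


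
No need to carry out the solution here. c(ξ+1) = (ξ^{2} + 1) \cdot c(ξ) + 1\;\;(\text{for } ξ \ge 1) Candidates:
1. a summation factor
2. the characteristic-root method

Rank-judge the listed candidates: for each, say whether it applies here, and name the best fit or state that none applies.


Technique: a summation factor — one-term recursion with variable weight ξ^{2} + 1 is solved by product normalization, not by root-finding.
- a summation factor: yes — fits the structure here.
- the characteristic-root method — an index-dependent weight blocks the pure exponential ansatz.


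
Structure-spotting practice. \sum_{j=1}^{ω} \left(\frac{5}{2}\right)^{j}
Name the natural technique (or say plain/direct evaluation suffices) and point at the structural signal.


Diagnosis: the geometric series formula — the ratio of consecutive terms is the constant \frac{5}{2}, independent of the index — a geometric sum.


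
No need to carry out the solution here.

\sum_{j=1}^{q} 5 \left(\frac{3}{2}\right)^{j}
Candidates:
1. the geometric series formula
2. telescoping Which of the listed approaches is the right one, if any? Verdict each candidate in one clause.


Technique: the geometric series formula — consecutive terms stand in a fixed index-free ratio — the geometric sum formula closes it.
- the geometric series formula — applies; the problem has the shape this method handles.
- telescoping: writing out consecutive terms as given produces no pairwise cancellation.


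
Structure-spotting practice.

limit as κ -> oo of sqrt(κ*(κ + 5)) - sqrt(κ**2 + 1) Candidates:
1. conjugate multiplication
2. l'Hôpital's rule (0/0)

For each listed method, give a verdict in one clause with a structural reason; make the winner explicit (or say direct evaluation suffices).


Technique: conjugate multiplication — neither sqrt(κ*(κ + 5)) nor sqrt(κ**2 + 1) converges alone, so rewrite their difference as a conjugate-rationalized quotient first.
- conjugate multiplication: applies; the problem has the shape this method handles.
- l'Hôpital's rule (0/0) — the expression is a difference driving to ∞ − ∞, not a 0/0 quotient — there is no ratio for the rule to differentiate.


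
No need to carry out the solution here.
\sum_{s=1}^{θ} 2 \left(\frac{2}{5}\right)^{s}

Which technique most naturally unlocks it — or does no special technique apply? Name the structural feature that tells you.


Diagnosis: the geometric series formula — each summand is the previous one scaled by \frac{2}{5}; that constant multiplier is itself the geometric structure.


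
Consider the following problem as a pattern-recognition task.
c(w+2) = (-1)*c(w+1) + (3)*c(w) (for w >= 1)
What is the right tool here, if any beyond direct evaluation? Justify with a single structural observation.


Verdict: the characteristic-root method — no index-dependence in the weights and nothing inhomogeneous: classic characteristic-equation setup.


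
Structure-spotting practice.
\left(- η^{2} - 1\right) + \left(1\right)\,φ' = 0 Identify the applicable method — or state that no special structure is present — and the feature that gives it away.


Technique: no special technique — with φ absent the equation is not coupled at all: direct integration in η.


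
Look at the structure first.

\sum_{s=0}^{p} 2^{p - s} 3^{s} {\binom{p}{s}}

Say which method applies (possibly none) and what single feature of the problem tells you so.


Diagnosis: the binomial theorem — the summand is term s of a binomial expansion in 3 and 2; the whole sum is a single power.


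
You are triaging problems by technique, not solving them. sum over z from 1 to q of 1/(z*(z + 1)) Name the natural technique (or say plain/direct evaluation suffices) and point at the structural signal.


Technique: telescoping — one partial-fraction pass turns 1/(z*(z + 1)) into a shifted difference, and shifted differences telescope.


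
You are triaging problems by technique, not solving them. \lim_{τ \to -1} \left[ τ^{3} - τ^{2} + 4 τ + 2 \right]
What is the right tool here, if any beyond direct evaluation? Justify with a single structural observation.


Best approach: no special technique — the function is continuous at -1; evaluation is itself the limit, no machinery required.


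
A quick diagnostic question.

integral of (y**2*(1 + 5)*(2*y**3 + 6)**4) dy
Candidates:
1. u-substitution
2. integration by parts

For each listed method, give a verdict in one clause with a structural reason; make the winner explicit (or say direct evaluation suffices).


Method: u-substitution — collected, the integrand has one factor that is, up to a constant, the derivative of an inner expression the rest depends on — substitute for that inner expression. Nothing stops a full expansion here — the substitution simply spares the algebra.
- u-substitution: yes, a natural case for it.
- integration by parts: splitting off a factor buys nothing — the integrand integrates directly without parts.


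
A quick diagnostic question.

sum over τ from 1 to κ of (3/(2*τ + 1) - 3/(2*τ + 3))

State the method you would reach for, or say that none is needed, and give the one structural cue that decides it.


Verdict: telescoping — write out three consecutive terms and watch the interior cancel: the advanced copy one term subtracts reappears as the very next term's leading piece, pair after pair.


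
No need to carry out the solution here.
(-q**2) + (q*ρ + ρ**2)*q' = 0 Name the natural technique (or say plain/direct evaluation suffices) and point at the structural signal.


Best approach: the homogeneous substitution — the slope's numerator and denominator share total degree; set v = q/ρ and the equation drops to separable form. With the right rearrangement (exchanging the roles of the variables where needed), this also fits a Bernoulli template; the homogeneous substitution reads the structure directly.


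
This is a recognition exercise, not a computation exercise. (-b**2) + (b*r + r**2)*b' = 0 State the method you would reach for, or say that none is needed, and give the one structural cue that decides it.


Method: the homogeneous substitution — the slope's numerator and denominator share total degree; set v = b/r and the equation drops to separable form.


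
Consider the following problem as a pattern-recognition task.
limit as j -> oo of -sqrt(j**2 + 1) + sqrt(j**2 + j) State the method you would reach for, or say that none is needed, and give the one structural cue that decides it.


Best approach: conjugate multiplication — infinity minus infinity with a radical in play — multiply by the conjugate so the divergences of sqrt(j**2 + j) and sqrt(j**2 + 1) annihilate.


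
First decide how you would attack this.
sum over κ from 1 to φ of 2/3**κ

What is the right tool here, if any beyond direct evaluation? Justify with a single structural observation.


Verdict: the geometric series formula — consecutive terms stand in a fixed index-free ratio — the geometric sum formula closes it.


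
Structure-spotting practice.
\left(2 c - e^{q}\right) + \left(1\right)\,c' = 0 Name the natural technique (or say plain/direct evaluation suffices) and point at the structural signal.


Technique: a linear integrating factor — c appears only to the first power with coefficient 2 — the classic integrating-factor setup.


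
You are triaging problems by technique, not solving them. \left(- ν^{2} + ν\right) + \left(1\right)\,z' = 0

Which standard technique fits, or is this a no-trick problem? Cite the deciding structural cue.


Best approach: no special technique — the slope is a pure function of ν; integrate both sides and be done.


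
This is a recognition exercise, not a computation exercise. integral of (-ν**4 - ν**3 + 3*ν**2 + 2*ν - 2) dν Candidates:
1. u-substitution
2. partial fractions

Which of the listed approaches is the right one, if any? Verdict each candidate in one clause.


Method: no special technique — every term is a constant multiple of a power of ν; term-wise power-rule integration needs no preliminary transformation.
- u-substitution — no substitution does more than relabel what direct integration already handles.
- partial fractions: there is no rational-function structure to decompose.


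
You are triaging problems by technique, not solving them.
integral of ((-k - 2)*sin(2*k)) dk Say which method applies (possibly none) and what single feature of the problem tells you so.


Best approach: integration by parts — a polynomial -k - 2 against the kernel sin(2*k) is the signature bounded-ladder case for integration by parts.


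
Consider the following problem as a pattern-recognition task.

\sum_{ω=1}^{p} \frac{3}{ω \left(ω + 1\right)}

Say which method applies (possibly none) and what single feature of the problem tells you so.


Technique: telescoping — integer-spaced poles in \frac{3}{ω \left(ω + 1\right)} are the telescoping signature in disguise.


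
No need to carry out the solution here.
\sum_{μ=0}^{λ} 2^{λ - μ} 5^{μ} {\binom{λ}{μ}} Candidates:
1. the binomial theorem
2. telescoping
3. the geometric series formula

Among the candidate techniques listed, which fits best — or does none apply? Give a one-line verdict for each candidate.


Technique: the binomial theorem — the binomial coefficients weight matched powers of 5 and 2, which is exactly the expansion of a binomial power.
- the binomial theorem — yes, a natural case for it.
- telescoping: in the displayed form, no term reappears at a neighboring index to cancel against.
- the geometric series formula — dividing successive terms gives an index-dependent quantity, not a constant.


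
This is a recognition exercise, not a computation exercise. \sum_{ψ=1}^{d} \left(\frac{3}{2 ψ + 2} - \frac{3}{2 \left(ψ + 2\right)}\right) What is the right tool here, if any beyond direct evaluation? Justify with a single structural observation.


Technique: telescoping — the piece each term subtracts is \frac{3}{2 ψ + 2} advanced by one index, and it reappears with a plus sign leading the following term — the sum collapses to its boundary terms.


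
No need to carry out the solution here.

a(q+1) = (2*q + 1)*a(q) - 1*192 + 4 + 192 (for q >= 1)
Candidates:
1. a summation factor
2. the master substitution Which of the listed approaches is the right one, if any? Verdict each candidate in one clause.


Method: a summation factor — rescale the sequence by the product of the weights 2*q + 1 so far — the recurrence collapses to a plain running sum.
- a summation factor — yes — fits the structure here.
- the master substitution: this is shift-type recursion, outside the divide-and-conquer template.


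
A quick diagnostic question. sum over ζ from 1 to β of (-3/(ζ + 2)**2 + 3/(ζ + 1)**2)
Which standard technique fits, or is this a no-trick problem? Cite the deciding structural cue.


Method: telescoping — write out three consecutive terms and watch the interior cancel: the advanced copy one term subtracts reappears as the very next term's leading piece, pair after pair.


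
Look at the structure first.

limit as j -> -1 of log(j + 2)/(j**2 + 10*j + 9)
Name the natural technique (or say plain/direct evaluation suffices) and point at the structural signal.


Technique: l'Hôpital's rule (0/0) — the 0/0 form at -1 is the signature situation for l'Hôpital's rule. A local series expansion at the point resolves it as well; the rule is the packaged version of that step.


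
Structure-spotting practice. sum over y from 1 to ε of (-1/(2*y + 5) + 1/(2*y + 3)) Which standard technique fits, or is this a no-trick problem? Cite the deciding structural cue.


Diagnosis: telescoping — spot the paired structure — each term adds 1/(2*y + 3) and subtracts its successor value, which the next term restores: the definition of a telescoping chain.


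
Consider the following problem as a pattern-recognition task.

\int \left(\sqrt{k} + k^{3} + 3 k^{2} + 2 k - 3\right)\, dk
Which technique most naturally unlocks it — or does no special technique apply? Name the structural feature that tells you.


Verdict: no special technique — every term is a constant multiple of a power of k; term-wise power-rule integration needs no preliminary transformation.


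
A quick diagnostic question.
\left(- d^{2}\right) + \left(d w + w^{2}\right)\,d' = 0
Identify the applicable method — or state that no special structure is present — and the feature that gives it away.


Technique: the homogeneous substitution — the slope is degree-zero homogeneous: the ratio substitution v = d/w collapses it. A Bernoulli-style rewrite — possibly after exchanging which variable is treated as dependent — would work as well; the homogeneous substitution is the more immediate reading here.


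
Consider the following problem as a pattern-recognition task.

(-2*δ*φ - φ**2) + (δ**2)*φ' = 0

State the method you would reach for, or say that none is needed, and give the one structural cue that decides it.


Technique: the homogeneous substitution — the slope is degree-zero homogeneous: the ratio substitution v = φ/δ collapses it. A Bernoulli-style rewrite — possibly after exchanging which variable is treated as dependent — would work as well; the homogeneous substitution is the more immediate reading here.


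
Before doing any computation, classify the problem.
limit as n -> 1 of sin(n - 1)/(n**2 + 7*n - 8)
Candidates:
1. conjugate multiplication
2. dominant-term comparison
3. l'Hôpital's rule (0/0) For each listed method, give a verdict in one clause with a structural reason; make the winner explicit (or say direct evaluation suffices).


Method: l'Hôpital's rule (0/0) — the 0/0 form at 1 is the signature situation for l'Hôpital's rule. The standard small-argument limits would also carry it; the rule is the systematic route.
- conjugate multiplication: there is no infinity-minus-infinity radical difference to rationalize.
- dominant-term comparison: no dominant-degree comparison decides it.
- l'Hôpital's rule (0/0) — yes — fits the structure here.


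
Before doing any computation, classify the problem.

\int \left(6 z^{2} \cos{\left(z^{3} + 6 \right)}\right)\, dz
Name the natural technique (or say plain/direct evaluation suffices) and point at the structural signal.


Method: u-substitution — the only nontrivial dependence routes through z^{3} + 6, whose derivative supplies the leftover factor up to a constant multiple — u = z^{3} + 6 flattens it.


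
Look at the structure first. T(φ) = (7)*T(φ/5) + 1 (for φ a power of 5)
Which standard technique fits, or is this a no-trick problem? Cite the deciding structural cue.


Method: the master substitution — recursion at φ/5 is multiplicative in the index; logarithmic reindexing via φ = 5^m linearizes it.


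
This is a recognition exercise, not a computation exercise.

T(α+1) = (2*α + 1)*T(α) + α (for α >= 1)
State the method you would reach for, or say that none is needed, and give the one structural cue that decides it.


Diagnosis: a summation factor — rescale the sequence by the product of the weights 2*α + 1 so far — the recurrence collapses to a plain running sum.


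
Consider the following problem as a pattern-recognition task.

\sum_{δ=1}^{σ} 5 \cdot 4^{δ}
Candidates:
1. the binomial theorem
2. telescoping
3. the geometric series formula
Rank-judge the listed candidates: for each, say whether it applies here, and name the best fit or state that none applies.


Verdict: the geometric series formula — term-over-term division gives 4 every time — index-free ratio, geometric sum formula applies.
- the binomial theorem: there is no sum-raised-to-a-power identity hiding in these terms.
- telescoping — the terms as presented offer no neighboring cancellation — a telescoping rewrite may exist, but the displayed structure does not hand one over.
- the geometric series formula: yes, a natural case for it.


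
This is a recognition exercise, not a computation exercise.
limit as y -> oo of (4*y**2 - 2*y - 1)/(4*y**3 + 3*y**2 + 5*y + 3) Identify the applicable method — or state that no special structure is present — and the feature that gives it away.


Method: dominant-term comparison — as y grows, only the highest-degree terms matter — compare leading terms and read the limit off. Viewed as a single quotient this is an ∞/∞ form — an at-infinity application of l'Hôpital's rule would also resolve it; comparing leading growth reads the answer without differentiating.


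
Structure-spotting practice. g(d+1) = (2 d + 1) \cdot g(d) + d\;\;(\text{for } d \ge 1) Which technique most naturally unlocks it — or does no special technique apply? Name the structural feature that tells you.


Verdict: a summation factor — first-order, linear, moving coefficient 2 d + 1: the discrete analogue of an integrating factor handles it.


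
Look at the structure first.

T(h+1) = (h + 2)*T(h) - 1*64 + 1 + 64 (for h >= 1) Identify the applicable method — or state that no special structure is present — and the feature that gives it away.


Technique: a summation factor — normalize by the running product of h + 2: the left side becomes a difference, and differences sum.


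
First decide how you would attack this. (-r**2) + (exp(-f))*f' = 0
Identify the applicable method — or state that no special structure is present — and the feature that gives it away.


Best approach: separation of variables — one side of the product carries the independent variable, the other the unknown — the textbook separation shape. The equation is exact as it stands too — a potential function exists — though separation reads the split structure directly.


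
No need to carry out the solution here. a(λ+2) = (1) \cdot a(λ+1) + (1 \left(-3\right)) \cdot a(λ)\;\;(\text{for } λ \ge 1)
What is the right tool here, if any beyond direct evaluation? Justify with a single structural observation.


Diagnosis: the characteristic-root method — try a geometric ansatz r^λ: constant coefficients turn the recurrence into one polynomial equation in r.


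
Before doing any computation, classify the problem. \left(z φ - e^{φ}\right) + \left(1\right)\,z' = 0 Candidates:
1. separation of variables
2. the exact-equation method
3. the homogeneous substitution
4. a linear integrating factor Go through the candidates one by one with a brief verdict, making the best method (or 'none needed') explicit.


Method: a linear integrating factor — z enters only linearly with coefficient φ; multiply by exp of the integral of φ and the left side becomes one derivative.
- separation of variables — no division isolates the independent variable from the unknown.
- the exact-equation method — no potential function has this form as its differential, as written.
- the homogeneous substitution: the slope does not depend on the ratio of the variables alone.
- a linear integrating factor — a fit — the right tool for this form.


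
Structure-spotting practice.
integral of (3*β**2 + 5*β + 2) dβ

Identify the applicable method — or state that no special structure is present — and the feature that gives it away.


Method: no special technique — every term is a constant multiple of a power of β; term-wise power-rule integration needs no preliminary transformation.


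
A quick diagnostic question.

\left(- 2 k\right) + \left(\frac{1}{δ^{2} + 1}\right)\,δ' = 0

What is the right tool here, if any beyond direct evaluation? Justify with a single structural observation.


Best approach: separation of variables — one side of the product carries the independent variable, the other the unknown — the textbook separation shape. The cross-partial test also passes here (vacuously, each side single-variable); the potential-function route would work, separation is simply more immediate.


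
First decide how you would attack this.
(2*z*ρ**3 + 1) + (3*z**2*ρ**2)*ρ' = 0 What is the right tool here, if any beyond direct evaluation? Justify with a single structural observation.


Diagnosis: the exact-equation method — check exactness first: here it holds (2*z*ρ**3 + 1, 3*z**2*ρ**2 have matching cross partials), so no integrating factor is needed.


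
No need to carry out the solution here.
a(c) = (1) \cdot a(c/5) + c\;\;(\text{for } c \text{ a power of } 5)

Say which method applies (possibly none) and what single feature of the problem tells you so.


Technique: the master substitution — the argument shrinks by the factor 5, so measure the index on a logarithmic scale and the recursion becomes a shift.


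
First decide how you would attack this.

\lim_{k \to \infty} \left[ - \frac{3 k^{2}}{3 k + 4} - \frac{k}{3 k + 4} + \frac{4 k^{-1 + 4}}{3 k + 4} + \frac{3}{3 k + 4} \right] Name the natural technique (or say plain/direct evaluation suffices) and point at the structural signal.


Best approach: dominant-term comparison — divide through by the highest power of k; every lower-order term dies and the dominant terms decide the limit. Viewed as a single quotient this is an ∞/∞ form — an at-infinity application of l'Hôpital's rule would also resolve it; comparing leading growth reads the answer without differentiating.


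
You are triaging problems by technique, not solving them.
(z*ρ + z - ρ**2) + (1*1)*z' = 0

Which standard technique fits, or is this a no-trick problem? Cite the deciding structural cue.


Method: a linear integrating factor — linear in the unknown with genuine forcing: multiply through by the exponential of the integrated coefficient and the left side closes into one derivative.


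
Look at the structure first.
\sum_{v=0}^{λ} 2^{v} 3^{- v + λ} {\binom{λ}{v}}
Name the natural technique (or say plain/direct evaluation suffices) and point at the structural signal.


Verdict: the binomial theorem — binomial coefficients against complementary powers of 2 and 3: recognize the binomial expansion and resum.


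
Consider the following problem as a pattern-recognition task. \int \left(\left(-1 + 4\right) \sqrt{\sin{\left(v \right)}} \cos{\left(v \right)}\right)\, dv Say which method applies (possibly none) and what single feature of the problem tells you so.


Technique: u-substitution — collected, the integrand has one factor that is, up to a constant, the derivative of an inner expression the rest depends on — substitute for that inner expression.


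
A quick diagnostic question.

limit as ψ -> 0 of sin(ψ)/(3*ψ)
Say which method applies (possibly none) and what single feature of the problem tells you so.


Diagnosis: l'Hôpital's rule (0/0) — both numerator and denominator vanish at 0: the genuine 0/0 indeterminate that l'Hôpital exists for. One could equally expand both pieces locally and compare leading terms; the rule does that in one stroke.


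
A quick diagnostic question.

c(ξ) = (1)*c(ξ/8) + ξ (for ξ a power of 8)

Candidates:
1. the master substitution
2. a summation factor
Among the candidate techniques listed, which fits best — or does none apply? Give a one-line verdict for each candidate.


Technique: the master substitution — the recursive call is at index ξ/8 rather than a shift, a divide-and-conquer shape — substituting ξ = 8^m linearizes it.
- the master substitution: yes — fits the structure here.
- a summation factor — the recursion divides its index rather than shifting it — there is no previous-term chain for a summation factor to telescope.


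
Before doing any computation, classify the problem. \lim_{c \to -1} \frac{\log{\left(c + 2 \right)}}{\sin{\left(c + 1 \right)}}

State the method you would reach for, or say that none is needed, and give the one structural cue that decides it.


Method: l'Hôpital's rule (0/0) — the 0/0 form at -1 is the signature situation for l'Hôpital's rule. A first-order expansion at the point is an equally standard path; the rule packages it.


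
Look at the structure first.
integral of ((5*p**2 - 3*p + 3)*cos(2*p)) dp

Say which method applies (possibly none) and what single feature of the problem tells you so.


Technique: integration by parts — differentiate 5*p**2 - 3*p + 3, integrate cos(2*p): each pass lowers the polynomial degree, so parts terminates.


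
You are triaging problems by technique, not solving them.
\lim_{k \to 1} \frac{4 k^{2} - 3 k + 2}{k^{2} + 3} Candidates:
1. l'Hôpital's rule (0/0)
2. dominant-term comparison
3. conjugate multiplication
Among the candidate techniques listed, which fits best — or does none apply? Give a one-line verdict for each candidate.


Best approach: no special technique — no zero denominators, no indeterminate clash at 1 — substitute and read off the value.
- l'Hôpital's rule (0/0): substituting the point produces a determinate value, not a 0 over 0 clash.
- dominant-term comparison: leading-power comparison does not apply to this form.
- conjugate multiplication — no divergent radical difference is present for a conjugate pair to cancel.


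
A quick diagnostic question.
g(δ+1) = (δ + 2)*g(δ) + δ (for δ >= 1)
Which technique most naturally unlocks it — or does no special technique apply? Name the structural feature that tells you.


Diagnosis: a summation factor — the coefficient δ + 2 drifts with the index, so no fixed root exists; normalizing by the cumulative product telescopes it.


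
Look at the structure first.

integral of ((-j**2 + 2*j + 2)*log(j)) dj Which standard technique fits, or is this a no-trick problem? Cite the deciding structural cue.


Verdict: integration by parts — the presence of log(j) against a polynomial factor is the standard differentiate-the-log setup.


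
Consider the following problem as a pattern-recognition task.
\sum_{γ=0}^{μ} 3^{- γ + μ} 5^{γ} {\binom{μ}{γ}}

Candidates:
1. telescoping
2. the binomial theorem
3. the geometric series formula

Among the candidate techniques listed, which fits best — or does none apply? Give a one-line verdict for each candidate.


Verdict: the binomial theorem — binomial coefficients against complementary powers of 5 and 3: recognize the binomial expansion and resum.
- telescoping — as presented, consecutive terms share no shifted copy to cancel against — no rewrite is on display to change that.
- the binomial theorem: applicable, and directly so.
- the geometric series formula: there is no constant term-to-term ratio.


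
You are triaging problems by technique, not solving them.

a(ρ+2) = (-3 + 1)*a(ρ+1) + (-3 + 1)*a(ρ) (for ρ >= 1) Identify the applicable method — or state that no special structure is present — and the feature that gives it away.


Best approach: the characteristic-root method — the recurrence is linear and homogeneous with constant coefficients, so the ansatz r^ρ turns it into a polynomial equation for r.


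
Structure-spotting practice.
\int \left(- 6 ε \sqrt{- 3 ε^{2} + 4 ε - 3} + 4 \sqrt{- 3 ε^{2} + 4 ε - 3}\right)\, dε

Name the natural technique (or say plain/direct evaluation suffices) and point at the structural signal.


Technique: u-substitution — collected, the integrand has one factor that is, up to a constant, the derivative of an inner expression the rest depends on — substitute for that inner expression.


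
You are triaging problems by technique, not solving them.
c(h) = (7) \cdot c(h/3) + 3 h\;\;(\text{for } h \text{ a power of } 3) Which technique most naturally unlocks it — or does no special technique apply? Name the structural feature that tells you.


Diagnosis: the master substitution — the argument shrinks by the factor 3, so measure the index on a logarithmic scale and the recursion becomes a shift.


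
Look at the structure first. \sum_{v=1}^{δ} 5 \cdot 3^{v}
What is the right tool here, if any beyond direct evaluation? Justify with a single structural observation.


Technique: the geometric series formula — the ratio of consecutive terms is the constant 3, independent of the index — a geometric sum.


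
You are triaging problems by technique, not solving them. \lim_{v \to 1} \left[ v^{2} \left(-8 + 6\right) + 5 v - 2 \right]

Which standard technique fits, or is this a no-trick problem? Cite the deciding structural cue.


Technique: no special technique — nothing blocks direct substitution at 1: plug in and finish.


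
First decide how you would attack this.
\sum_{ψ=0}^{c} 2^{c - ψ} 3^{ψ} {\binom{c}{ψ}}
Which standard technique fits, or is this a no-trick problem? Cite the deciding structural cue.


Technique: the binomial theorem — the summand is term ψ of a binomial expansion in 3 and 2; the whole sum is a single power.


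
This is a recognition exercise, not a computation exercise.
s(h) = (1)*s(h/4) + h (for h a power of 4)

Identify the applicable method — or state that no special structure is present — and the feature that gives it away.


Best approach: the master substitution — the argument shrinks by the factor 4, so measure the index on a logarithmic scale and the recursion becomes a shift.


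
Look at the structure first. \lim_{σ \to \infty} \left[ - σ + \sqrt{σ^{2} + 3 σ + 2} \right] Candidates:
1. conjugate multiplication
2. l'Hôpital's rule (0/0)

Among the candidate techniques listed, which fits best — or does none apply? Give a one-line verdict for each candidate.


Diagnosis: conjugate multiplication — turning the difference into a conjugate-rationalized ratio makes the limit readable.
- conjugate multiplication — yes, a natural case for it.
- l'Hôpital's rule (0/0) — no quotient structure at all: the clash is ∞ minus ∞, which rationalizing converts into a tractable ratio.


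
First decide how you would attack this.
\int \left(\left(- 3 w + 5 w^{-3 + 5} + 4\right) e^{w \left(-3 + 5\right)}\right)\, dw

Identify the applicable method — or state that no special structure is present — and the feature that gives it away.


Method: integration by parts — the integrand splits as (- 3 w + 5 w^{-3 + 5} + 4) times e^{w \left(-3 + 5\right)} — repeatedly differentiating the polynomial part kills it, which is the parts ladder.


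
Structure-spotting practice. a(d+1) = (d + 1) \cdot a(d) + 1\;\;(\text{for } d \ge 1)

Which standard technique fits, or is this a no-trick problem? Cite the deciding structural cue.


Diagnosis: a summation factor — one-term recursion with variable weight d + 1 is solved by product normalization, not by root-finding.


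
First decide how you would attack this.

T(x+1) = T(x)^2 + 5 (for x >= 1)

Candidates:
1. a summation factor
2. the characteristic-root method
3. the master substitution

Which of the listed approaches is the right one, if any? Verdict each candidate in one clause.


Best approach: no special technique — this one you iterate or analyze qualitatively: the nonlinearity defeats linear solution methods.
- a summation factor: no summation factor applies — the rule is not linear in the sequence values.
- the characteristic-root method: nonlinearity rules out exponential-mode superposition from the start.
- the master substitution: with no divided-index recursive call, reindexing by powers of a base buys nothing.


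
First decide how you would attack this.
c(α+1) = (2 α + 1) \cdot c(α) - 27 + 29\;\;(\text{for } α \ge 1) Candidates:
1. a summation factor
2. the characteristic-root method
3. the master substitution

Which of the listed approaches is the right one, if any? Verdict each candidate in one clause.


Diagnosis: a summation factor — because the multiplier 2 α + 1 is index-dependent, divide through by its running product and sum the resulting differences.
- a summation factor — applies; the problem has the shape this method handles.
- the characteristic-root method: an index-dependent weight blocks the pure exponential ansatz.
- the master substitution — the recursion shifts the index rather than dividing it.


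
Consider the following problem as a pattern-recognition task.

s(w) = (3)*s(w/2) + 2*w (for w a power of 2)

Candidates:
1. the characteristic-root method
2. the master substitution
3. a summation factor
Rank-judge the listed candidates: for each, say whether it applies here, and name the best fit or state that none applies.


Best approach: the master substitution — the recursive call is at index w/2 rather than a shift, a divide-and-conquer shape — substituting w = 2^m linearizes it.
- the characteristic-root method — a divided-index call is not the fixed-shift linear shape that characteristic roots solve.
- the master substitution — applicable, and directly so.
- a summation factor: a divided-index call is outside the fixed-shift first-order family a summation factor normalizes.


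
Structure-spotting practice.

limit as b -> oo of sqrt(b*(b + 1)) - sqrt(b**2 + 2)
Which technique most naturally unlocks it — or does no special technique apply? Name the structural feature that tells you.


Method: conjugate multiplication — the ∞ − ∞ radical form is the exact trigger for the conjugate maneuver.


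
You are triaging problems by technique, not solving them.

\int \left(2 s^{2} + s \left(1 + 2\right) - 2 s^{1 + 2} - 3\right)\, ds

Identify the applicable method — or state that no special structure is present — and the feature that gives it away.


Best approach: no special technique — every term is a constant multiple of a power of s; term-wise power-rule integration needs no preliminary transformation.


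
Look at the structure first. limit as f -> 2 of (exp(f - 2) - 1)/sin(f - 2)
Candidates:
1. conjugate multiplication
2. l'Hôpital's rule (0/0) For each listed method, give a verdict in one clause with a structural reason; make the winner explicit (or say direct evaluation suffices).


Verdict: l'Hôpital's rule (0/0) — both numerator and denominator vanish at 2: the genuine 0/0 indeterminate that l'Hôpital exists for. Known elementary limits would finish this too — the rule just bypasses the case analysis.
- conjugate multiplication — there is no infinity-minus-infinity radical difference to rationalize.
- l'Hôpital's rule (0/0): applicable, and directly so.


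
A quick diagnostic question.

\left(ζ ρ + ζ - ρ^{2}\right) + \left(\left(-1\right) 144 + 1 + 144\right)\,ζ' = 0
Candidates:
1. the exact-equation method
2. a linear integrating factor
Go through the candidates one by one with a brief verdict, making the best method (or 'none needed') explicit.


Best approach: a linear integrating factor — the unknown enters only to the first power against a nonzero forcing term — the integrating-factor template applies directly.
- the exact-equation method — exactness fails on the nose — the mixed partials do not match.
- a linear integrating factor: applies; the problem has the shape this method handles.


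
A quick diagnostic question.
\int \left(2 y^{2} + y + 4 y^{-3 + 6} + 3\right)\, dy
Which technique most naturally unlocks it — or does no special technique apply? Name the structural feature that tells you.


Diagnosis: no special technique — every term is a constant multiple of a power of y; term-wise power-rule integration needs no preliminary transformation.


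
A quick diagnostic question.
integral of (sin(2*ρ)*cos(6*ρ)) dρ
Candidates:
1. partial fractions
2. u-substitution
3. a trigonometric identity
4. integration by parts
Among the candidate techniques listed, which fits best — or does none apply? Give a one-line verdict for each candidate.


Diagnosis: a trigonometric identity — two sinusoids at different rates multiply in sin(2*ρ)*cos(6*ρ); the product-to-sum identity uncouples them.
- partial fractions: the expression is not a ratio of polynomials that decomposes further.
- u-substitution — no subexpression of the integrand serves as a whole-integral substitution inner — individual terms may offer their own, but none carries its derivative as a factor of the full integrand; a working change of variable would have to be constructed from outside the expression.
- a trigonometric identity — yes — fits the structure here.
- integration by parts — not the natural route: no polynomial-kernel product appears — a recursive parts reduction of the trigonometric product exists, but the identity rewrite is direct.
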